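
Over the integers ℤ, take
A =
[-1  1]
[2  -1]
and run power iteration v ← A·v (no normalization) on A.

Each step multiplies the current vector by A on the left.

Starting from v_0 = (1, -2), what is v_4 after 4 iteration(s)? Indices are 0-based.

v_0 = (1, -2).
v_1 = A·v_0 = (-3, 4).
v_2 = A·v_1 = (7, -10).
v_3 = A·v_2 = (-17, 24).
v_4 = A·v_3 = (41, -58).

v_4 = (41, -58)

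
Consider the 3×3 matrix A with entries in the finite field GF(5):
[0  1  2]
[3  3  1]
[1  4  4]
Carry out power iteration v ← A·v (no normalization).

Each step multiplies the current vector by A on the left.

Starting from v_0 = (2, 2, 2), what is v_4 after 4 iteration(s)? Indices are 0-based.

v_4 = (4, 0, 0)

v_0 = (2, 2, 2).
v_1 = A·v_0 = (1, 4, 3).
v_2 = A·v_1 = (0, 3, 4).
v_3 = A·v_2 = (1, 3, 3).
v_4 = A·v_3 = (4, 0, 0).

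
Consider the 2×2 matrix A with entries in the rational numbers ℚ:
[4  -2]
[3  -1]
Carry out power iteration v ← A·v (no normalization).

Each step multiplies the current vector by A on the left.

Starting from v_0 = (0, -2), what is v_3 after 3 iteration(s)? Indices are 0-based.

v_3 = (28, 26)

v_0 = (0, -2).
v_1 = A·v_0 = (4, 2).
v_2 = A·v_1 = (12, 10).
v_3 = A·v_2 = (28, 26).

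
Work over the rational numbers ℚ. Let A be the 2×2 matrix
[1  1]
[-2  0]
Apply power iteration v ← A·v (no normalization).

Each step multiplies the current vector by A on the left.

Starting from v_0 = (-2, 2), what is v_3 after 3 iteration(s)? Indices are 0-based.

v_0 = (-2, 2).
v_1 = A·v_0 = (0, 4).
v_2 = A·v_1 = (4, 0).
v_3 = A·v_2 = (4, -8).

v_3 = (4, -8)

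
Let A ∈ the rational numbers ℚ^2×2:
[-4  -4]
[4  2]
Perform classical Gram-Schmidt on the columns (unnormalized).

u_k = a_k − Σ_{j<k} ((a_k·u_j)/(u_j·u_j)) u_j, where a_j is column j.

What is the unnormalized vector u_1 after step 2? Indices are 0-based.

u_1 = (-1, -1)

Step 1: u_0 = a_0 = (-4, 4).
Step 2: u_1 = a_1 − (3/4)·u_0 = (-1, -1).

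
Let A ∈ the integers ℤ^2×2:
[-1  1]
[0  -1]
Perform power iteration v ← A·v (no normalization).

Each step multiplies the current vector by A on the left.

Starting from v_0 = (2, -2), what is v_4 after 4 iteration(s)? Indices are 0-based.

v_0 = (2, -2).
v_1 = A·v_0 = (-4, 2).
v_2 = A·v_1 = (6, -2).
v_3 = A·v_2 = (-8, 2).
v_4 = A·v_3 = (10, -2).

v_4 = (10, -2)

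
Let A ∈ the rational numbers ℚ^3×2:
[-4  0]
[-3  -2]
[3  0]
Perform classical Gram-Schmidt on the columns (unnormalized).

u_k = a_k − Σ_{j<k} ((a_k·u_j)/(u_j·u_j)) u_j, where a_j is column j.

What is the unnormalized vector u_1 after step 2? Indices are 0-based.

Step 1: u_0 = a_0 = (-4, -3, 3).
Step 2: u_1 = a_1 − (3/17)·u_0 = (12/17, -25/17, -9/17).

u_1 = (12/17, -25/17, -9/17)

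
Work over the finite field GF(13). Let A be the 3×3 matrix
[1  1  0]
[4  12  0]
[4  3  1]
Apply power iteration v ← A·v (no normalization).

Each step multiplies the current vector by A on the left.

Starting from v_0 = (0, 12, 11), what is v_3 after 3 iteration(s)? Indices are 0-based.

v_0 = (0, 12, 11).
v_1 = A·v_0 = (12, 1, 8).
v_2 = A·v_1 = (0, 8, 7).
v_3 = A·v_2 = (8, 5, 5).

v_3 = (8, 5, 5)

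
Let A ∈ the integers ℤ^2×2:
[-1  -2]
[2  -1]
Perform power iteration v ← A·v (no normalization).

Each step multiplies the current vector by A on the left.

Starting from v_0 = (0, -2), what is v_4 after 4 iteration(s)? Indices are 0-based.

v_4 = (48, 14)

v_0 = (0, -2).
v_1 = A·v_0 = (4, 2).
v_2 = A·v_1 = (-8, 6).
v_3 = A·v_2 = (-4, -22).
v_4 = A·v_3 = (48, 14).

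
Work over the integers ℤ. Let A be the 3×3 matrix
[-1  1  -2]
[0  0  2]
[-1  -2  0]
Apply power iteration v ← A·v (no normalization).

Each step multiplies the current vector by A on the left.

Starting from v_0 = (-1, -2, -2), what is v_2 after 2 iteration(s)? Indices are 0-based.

v_0 = (-1, -2, -2).
v_1 = A·v_0 = (3, -4, 5).
v_2 = A·v_1 = (-17, 10, 5).

v_2 = (-17, 10, 5)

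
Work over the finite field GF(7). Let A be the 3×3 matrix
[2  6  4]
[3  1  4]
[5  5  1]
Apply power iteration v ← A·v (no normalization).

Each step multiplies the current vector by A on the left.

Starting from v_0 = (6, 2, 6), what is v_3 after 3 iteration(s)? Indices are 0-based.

v_0 = (6, 2, 6).
v_1 = A·v_0 = (6, 2, 4).
v_2 = A·v_1 = (5, 1, 2).
v_3 = A·v_2 = (3, 3, 4).

v_3 = (3, 3, 4)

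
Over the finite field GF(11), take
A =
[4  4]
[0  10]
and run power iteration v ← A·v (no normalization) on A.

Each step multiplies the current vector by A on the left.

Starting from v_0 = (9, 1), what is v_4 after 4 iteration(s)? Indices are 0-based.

v_4 = (0, 1)

v_0 = (9, 1).
v_1 = A·v_0 = (7, 10).
v_2 = A·v_1 = (2, 1).
v_3 = A·v_2 = (1, 10).
v_4 = A·v_3 = (0, 1).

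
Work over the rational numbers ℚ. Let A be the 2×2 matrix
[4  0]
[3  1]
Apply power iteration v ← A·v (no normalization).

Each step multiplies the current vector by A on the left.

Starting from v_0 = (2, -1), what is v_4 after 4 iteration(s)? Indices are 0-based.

v_4 = (512, 509)

v_0 = (2, -1).
v_1 = A·v_0 = (8, 5).
v_2 = A·v_1 = (32, 29).
v_3 = A·v_2 = (128, 125).
v_4 = A·v_3 = (512, 509).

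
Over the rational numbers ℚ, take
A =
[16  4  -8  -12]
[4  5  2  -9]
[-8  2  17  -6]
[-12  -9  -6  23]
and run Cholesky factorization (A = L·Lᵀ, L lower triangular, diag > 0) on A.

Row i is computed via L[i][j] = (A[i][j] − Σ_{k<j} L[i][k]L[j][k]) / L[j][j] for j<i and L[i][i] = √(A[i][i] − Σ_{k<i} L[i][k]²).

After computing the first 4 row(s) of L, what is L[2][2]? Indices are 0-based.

L[2][2] = 3

Step 1: L[0][0] = √(16) = 4.
  L[1][0] = (4) / L[0][0] = 1.
Step 2: L[1][1] = √(4) = 2.
  L[2][0] = (-8) / L[0][0] = -2.
  L[2][1] = (4) / L[1][1] = 2.
Step 3: L[2][2] = √(9) = 3.
  L[3][0] = (-12) / L[0][0] = -3.
  L[3][1] = (-6) / L[1][1] = -3.
  L[3][2] = (-6) / L[2][2] = -2.
Step 4: L[3][3] = √(1) = 1.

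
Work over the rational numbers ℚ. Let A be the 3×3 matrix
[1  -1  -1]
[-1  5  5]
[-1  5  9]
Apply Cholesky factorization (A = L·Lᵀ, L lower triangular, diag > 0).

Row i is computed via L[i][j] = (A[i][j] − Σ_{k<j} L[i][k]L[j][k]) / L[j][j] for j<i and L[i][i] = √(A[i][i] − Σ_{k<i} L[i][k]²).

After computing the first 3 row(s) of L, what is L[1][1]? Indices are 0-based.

Step 1: L[0][0] = √(1) = 1.
  L[1][0] = (-1) / L[0][0] = -1.
Step 2: L[1][1] = √(4) = 2.
  L[2][0] = (-1) / L[0][0] = -1.
  L[2][1] = (4) / L[1][1] = 2.
Step 3: L[2][2] = √(4) = 2.

L[1][1] = 2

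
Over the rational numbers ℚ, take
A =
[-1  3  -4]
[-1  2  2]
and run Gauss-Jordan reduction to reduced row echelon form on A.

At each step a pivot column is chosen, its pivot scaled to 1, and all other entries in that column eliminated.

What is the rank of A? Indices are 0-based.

rank = 2

pivot(0,0)=-1: scale R0 → (1, -3, 4)
  clear (1,0): R1 −= (-1)R0 → (0, -1, 6)
pivot(1,1)=-1: scale R1 → (0, 1, -6)
  clear (0,1): R0 −= (-3)R1 → (1, 0, -14)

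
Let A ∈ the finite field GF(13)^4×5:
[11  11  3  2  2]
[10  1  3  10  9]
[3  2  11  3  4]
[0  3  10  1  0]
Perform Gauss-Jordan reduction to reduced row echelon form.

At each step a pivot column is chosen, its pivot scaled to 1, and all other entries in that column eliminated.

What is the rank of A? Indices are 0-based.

rank = 4

pivot(0,0)=11: scale R0 → (1, 1, 5, 12, 12)
  clear (1,0): R1 −= (10)R0 → (0, 4, 5, 7, 6)
  clear (2,0): R2 −= (3)R0 → (0, 12, 9, 6, 7)
pivot(1,1)=4: scale R1 → (0, 1, 11, 5, 8)
  clear (0,1): R0 −= (1)R1 → (1, 0, 7, 7, 4)
  clear (2,1): R2 −= (12)R1 → (0, 0, 7, 11, 2)
  clear (3,1): R3 −= (3)R1 → (0, 0, 3, 12, 2)
pivot(2,2)=7: scale R2 → (0, 0, 1, 9, 4)
  clear (0,2): R0 −= (7)R2 → (1, 0, 0, 9, 2)
  clear (1,2): R1 −= (11)R2 → (0, 1, 0, 10, 3)
  clear (3,2): R3 −= (3)R2 → (0, 0, 0, 11, 3)
pivot(3,3)=11: scale R3 → (0, 0, 0, 1, 5)
  clear (0,3): R0 −= (9)R3 → (1, 0, 0, 0, 9)
  clear (1,3): R1 −= (10)R3 → (0, 1, 0, 0, 5)
  clear (2,3): R2 −= (9)R3 → (0, 0, 1, 0, 11)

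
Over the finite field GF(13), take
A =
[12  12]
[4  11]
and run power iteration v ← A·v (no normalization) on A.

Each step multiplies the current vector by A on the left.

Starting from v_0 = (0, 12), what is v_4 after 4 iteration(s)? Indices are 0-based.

v_0 = (0, 12).
v_1 = A·v_0 = (1, 2).
v_2 = A·v_1 = (10, 0).
v_3 = A·v_2 = (3, 1).
v_4 = A·v_3 = (9, 10).

v_4 = (9, 10)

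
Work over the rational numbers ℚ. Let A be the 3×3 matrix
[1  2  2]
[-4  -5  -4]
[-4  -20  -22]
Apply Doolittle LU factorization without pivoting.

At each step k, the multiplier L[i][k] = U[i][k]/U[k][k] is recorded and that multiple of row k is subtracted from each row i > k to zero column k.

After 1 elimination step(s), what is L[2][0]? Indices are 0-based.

L[2][0] = -4

Step 1: pivot at (0,0) is 1.
  row1 ← row1 − (-4)·row0  ⇒  L[1][0]=-4, U row1=(0, 3, 4)
  row2 ← row2 − (-4)·row0  ⇒  L[2][0]=-4, U row2=(0, -12, -14)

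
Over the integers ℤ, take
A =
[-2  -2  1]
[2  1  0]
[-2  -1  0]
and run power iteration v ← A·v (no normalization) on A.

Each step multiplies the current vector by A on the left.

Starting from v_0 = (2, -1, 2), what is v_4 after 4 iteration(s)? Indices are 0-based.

v_4 = (27, 3, -3)

v_0 = (2, -1, 2).
v_1 = A·v_0 = (0, 3, -3).
v_2 = A·v_1 = (-9, 3, -3).
v_3 = A·v_2 = (9, -15, 15).
v_4 = A·v_3 = (27, 3, -3).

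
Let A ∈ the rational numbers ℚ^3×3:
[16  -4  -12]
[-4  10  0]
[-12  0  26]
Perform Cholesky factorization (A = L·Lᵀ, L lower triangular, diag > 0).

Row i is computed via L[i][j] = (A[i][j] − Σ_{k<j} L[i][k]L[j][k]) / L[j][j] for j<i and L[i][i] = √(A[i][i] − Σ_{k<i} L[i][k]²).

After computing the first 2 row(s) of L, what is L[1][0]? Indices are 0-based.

L[1][0] = -1

Step 1: L[0][0] = √(16) = 4.
  L[1][0] = (-4) / L[0][0] = -1.
Step 2: L[1][1] = √(9) = 3.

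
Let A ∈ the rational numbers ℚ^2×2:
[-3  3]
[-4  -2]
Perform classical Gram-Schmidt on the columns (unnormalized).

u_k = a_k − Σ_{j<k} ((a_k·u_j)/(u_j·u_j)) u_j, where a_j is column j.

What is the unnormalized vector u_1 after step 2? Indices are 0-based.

Step 1: u_0 = a_0 = (-3, -4).
Step 2: u_1 = a_1 − (-1/25)·u_0 = (72/25, -54/25).

u_1 = (72/25, -54/25)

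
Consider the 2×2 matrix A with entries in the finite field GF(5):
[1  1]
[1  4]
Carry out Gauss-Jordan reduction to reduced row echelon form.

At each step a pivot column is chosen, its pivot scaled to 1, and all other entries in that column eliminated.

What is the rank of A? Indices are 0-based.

pivot(0,0)=1: scale R0 → (1, 1)
  clear (1,0): R1 −= (1)R0 → (0, 3)
pivot(1,1)=3: scale R1 → (0, 1)
  clear (0,1): R0 −= (1)R1 → (1, 0)

rank = 2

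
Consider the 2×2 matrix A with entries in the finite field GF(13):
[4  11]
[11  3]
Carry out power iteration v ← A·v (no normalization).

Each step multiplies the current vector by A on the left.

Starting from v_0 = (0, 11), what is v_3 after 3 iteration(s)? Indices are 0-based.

v_0 = (0, 11).
v_1 = A·v_0 = (4, 7).
v_2 = A·v_1 = (2, 0).
v_3 = A·v_2 = (8, 9).

v_3 = (8, 9)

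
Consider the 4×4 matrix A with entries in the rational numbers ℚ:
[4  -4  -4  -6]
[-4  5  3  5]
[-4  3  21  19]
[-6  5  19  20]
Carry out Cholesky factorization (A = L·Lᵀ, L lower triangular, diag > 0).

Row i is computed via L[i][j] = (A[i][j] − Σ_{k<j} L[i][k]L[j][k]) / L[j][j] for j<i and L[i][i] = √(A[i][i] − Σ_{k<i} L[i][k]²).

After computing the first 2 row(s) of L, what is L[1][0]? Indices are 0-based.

L[1][0] = -2

Step 1: L[0][0] = √(4) = 2.
  L[1][0] = (-4) / L[0][0] = -2.
Step 2: L[1][1] = √(1) = 1.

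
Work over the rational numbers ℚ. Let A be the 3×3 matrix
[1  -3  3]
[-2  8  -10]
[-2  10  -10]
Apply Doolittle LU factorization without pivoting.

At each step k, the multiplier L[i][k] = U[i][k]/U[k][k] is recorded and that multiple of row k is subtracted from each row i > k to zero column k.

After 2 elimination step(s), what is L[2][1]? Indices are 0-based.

k=0: U[0][0]=1
  eliminate (1,0): mult=-2, new row 1: (0, 2, -4); set L[1][0]=-2
  eliminate (2,0): mult=-2, new row 2: (0, 4, -4); set L[2][0]=-2
k=1: U[1][1]=2
  eliminate (2,1): mult=2, new row 2: (0, 0, 4); set L[2][1]=2

L[2][1] = 2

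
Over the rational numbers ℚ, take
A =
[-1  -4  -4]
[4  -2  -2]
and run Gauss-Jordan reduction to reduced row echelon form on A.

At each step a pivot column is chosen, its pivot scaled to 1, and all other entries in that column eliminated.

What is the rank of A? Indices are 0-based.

pivot(0,0)=-1: scale R0 → (1, 4, 4)
  clear (1,0): R1 −= (4)R0 → (0, -18, -18)
pivot(1,1)=-18: scale R1 → (0, 1, 1)
  clear (0,1): R0 −= (4)R1 → (1, 0, 0)

rank = 2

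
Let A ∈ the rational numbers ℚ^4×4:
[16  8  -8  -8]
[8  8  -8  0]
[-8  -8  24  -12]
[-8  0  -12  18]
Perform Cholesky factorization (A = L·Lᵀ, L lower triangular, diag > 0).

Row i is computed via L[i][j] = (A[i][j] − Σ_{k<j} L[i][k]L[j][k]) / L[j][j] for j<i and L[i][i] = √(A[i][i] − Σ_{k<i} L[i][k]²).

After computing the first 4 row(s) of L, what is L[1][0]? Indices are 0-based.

L[1][0] = 2

Step 1: L[0][0] = √(16) = 4.
  L[1][0] = (8) / L[0][0] = 2.
Step 2: L[1][1] = √(4) = 2.
  L[2][0] = (-8) / L[0][0] = -2.
  L[2][1] = (-4) / L[1][1] = -2.
Step 3: L[2][2] = √(16) = 4.
  L[3][0] = (-8) / L[0][0] = -2.
  L[3][1] = (4) / L[1][1] = 2.
  L[3][2] = (-12) / L[2][2] = -3.
Step 4: L[3][3] = √(1) = 1.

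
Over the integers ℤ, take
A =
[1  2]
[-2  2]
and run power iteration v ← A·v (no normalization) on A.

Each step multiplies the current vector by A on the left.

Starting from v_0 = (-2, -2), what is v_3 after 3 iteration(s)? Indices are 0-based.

v_3 = (18, 36)

v_0 = (-2, -2).
v_1 = A·v_0 = (-6, 0).
v_2 = A·v_1 = (-6, 12).
v_3 = A·v_2 = (18, 36).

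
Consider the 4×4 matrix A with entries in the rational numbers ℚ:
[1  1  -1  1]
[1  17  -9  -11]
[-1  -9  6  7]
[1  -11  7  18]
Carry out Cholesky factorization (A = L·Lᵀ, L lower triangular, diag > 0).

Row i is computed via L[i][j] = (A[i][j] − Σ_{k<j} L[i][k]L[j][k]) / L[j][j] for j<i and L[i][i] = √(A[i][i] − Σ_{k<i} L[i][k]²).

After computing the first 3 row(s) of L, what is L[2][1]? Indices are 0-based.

Step 1: L[0][0] = √(1) = 1.
  L[1][0] = (1) / L[0][0] = 1.
Step 2: L[1][1] = √(16) = 4.
  L[2][0] = (-1) / L[0][0] = -1.
  L[2][1] = (-8) / L[1][1] = -2.
Step 3: L[2][2] = √(1) = 1.

L[2][1] = -2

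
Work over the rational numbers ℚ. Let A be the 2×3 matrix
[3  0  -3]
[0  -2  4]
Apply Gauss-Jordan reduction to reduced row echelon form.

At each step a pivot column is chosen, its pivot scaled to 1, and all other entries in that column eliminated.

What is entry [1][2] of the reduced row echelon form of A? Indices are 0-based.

M[1][2] = -2

pivot(0,0)=3: scale R0 → (1, 0, -1)
pivot(1,1)=-2: scale R1 → (0, 1, -2)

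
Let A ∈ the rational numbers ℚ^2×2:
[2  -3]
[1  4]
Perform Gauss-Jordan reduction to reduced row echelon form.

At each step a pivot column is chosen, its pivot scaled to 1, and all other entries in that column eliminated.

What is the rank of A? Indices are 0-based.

[1] R0 /= 2  ⇒  (1, -3/2)
     R1 -= 1·R0  ⇒  (0, 11/2)
[2] R1 /= 11/2  ⇒  (0, 1)
     R0 -= -3/2·R1  ⇒  (1, 0)

rank = 2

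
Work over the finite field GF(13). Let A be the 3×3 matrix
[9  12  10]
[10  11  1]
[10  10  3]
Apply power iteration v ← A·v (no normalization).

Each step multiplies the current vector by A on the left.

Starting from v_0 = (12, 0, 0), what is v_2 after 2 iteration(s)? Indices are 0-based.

v_0 = (12, 0, 0).
v_1 = A·v_0 = (4, 3, 3).
v_2 = A·v_1 = (11, 11, 1).

v_2 = (11, 11, 1)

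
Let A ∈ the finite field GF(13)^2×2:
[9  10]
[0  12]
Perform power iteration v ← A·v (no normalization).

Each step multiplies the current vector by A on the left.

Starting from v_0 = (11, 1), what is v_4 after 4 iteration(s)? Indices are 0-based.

v_4 = (3, 1)

v_0 = (11, 1).
v_1 = A·v_0 = (5, 12).
v_2 = A·v_1 = (9, 1).
v_3 = A·v_2 = (0, 12).
v_4 = A·v_3 = (3, 1).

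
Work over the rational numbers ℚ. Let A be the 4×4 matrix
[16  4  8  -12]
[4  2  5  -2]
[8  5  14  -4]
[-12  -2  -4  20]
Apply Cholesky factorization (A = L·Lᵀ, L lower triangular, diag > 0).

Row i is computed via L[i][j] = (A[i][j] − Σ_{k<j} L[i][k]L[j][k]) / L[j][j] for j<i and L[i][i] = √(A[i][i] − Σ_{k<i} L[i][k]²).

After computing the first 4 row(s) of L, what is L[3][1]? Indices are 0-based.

Step 1: L[0][0] = √(16) = 4.
  L[1][0] = (4) / L[0][0] = 1.
Step 2: L[1][1] = √(1) = 1.
  L[2][0] = (8) / L[0][0] = 2.
  L[2][1] = (3) / L[1][1] = 3.
Step 3: L[2][2] = √(1) = 1.
  L[3][0] = (-12) / L[0][0] = -3.
  L[3][1] = (1) / L[1][1] = 1.
  L[3][2] = (-1) / L[2][2] = -1.
Step 4: L[3][3] = √(9) = 3.

L[3][1] = 1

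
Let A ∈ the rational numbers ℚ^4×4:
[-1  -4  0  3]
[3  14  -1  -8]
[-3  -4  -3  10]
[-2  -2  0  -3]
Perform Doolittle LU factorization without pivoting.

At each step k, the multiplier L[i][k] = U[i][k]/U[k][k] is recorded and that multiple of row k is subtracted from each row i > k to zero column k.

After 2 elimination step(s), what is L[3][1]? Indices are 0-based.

L[3][1] = 3

k=0: U[0][0]=-1
  eliminate (1,0): mult=-3, new row 1: (0, 2, -1, 1); set L[1][0]=-3
  eliminate (2,0): mult=3, new row 2: (0, 8, -3, 1); set L[2][0]=3
  eliminate (3,0): mult=2, new row 3: (0, 6, 0, -9); set L[3][0]=2
k=1: U[1][1]=2
  eliminate (2,1): mult=4, new row 2: (0, 0, 1, -3); set L[2][1]=4
  eliminate (3,1): mult=3, new row 3: (0, 0, 3, -12); set L[3][1]=3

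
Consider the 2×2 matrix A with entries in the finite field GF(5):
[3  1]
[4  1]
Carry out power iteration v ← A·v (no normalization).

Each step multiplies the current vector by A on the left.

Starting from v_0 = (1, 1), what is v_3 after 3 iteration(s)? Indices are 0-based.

v_0 = (1, 1).
v_1 = A·v_0 = (4, 0).
v_2 = A·v_1 = (2, 1).
v_3 = A·v_2 = (2, 4).

v_3 = (2, 4)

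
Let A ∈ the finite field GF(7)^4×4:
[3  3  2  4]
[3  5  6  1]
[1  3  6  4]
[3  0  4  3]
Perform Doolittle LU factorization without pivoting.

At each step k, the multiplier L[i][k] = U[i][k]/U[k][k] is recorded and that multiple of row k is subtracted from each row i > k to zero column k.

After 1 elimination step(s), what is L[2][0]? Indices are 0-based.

L[2][0] = 5

[col 0] pivot 3
  R1 -= 1*R0 → (0, 2, 4, 4)  (L[1][0] := 1)
  R2 -= 5*R0 → (0, 2, 3, 5)  (L[2][0] := 5)
  R3 -= 1*R0 → (0, 4, 2, 6)  (L[3][0] := 1)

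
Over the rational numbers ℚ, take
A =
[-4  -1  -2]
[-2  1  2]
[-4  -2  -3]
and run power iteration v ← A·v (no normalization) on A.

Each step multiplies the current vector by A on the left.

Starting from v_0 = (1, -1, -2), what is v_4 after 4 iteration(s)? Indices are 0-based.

v_4 = (-161, 11, -194)

v_0 = (1, -1, -2).
v_1 = A·v_0 = (1, -7, 4).
v_2 = A·v_1 = (-5, -1, -2).
v_3 = A·v_2 = (25, 5, 28).
v_4 = A·v_3 = (-161, 11, -194).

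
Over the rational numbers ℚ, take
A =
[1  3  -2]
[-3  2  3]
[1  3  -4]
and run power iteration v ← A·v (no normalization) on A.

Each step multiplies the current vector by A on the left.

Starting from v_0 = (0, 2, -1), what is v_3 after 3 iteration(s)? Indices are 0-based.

v_0 = (0, 2, -1).
v_1 = A·v_0 = (8, 1, 10).
v_2 = A·v_1 = (-9, 8, -29).
v_3 = A·v_2 = (73, -44, 131).

v_3 = (73, -44, 131)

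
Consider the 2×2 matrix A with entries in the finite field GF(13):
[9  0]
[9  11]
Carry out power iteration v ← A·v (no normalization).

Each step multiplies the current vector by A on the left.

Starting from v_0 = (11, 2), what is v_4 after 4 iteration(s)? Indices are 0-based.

v_0 = (11, 2).
v_1 = A·v_0 = (8, 4).
v_2 = A·v_1 = (7, 12).
v_3 = A·v_2 = (11, 0).
v_4 = A·v_3 = (8, 8).

v_4 = (8, 8)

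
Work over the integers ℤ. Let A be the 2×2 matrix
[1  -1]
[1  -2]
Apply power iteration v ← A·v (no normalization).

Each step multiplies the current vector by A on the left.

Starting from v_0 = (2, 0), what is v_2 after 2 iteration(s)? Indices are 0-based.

v_2 = (0, -2)

v_0 = (2, 0).
v_1 = A·v_0 = (2, 2).
v_2 = A·v_1 = (0, -2).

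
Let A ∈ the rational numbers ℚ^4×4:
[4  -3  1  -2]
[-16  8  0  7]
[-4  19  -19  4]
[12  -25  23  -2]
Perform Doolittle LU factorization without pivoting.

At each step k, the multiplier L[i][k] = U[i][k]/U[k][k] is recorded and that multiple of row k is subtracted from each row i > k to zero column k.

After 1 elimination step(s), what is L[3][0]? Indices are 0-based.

L[3][0] = 3

Step 1: pivot at (0,0) is 4.
  row1 ← row1 − (-4)·row0  ⇒  L[1][0]=-4, U row1=(0, -4, 4, -1)
  row2 ← row2 − (-1)·row0  ⇒  L[2][0]=-1, U row2=(0, 16, -18, 2)
  row3 ← row3 − (3)·row0  ⇒  L[3][0]=3, U row3=(0, -16, 20, 4)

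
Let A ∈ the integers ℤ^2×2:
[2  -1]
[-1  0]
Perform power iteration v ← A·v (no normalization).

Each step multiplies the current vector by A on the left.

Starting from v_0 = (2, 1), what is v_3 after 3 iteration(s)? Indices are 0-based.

v_3 = (19, -8)

v_0 = (2, 1).
v_1 = A·v_0 = (3, -2).
v_2 = A·v_1 = (8, -3).
v_3 = A·v_2 = (19, -8).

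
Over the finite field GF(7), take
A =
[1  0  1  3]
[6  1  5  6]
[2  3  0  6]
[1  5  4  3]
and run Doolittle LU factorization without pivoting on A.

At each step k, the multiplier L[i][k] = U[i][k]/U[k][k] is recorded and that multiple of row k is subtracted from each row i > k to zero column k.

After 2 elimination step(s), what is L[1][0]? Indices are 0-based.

Step 1: pivot at (0,0) is 1.
  row1 ← row1 − (6)·row0  ⇒  L[1][0]=6, U row1=(0, 1, 6, 2)
  row2 ← row2 − (2)·row0  ⇒  L[2][0]=2, U row2=(0, 3, 5, 0)
  row3 ← row3 − (1)·row0  ⇒  L[3][0]=1, U row3=(0, 5, 3, 0)
Step 2: pivot at (1,1) is 1.
  row2 ← row2 − (3)·row1  ⇒  L[2][1]=3, U row2=(0, 0, 1, 1)
  row3 ← row3 − (5)·row1  ⇒  L[3][1]=5, U row3=(0, 0, 1, 4)

L[1][0] = 6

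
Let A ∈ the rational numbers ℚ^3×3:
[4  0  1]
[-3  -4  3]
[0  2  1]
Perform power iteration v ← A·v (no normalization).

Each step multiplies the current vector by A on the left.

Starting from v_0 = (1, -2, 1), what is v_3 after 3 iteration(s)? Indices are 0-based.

v_3 = (81, 212, -99)

v_0 = (1, -2, 1).
v_1 = A·v_0 = (5, 8, -3).
v_2 = A·v_1 = (17, -56, 13).
v_3 = A·v_2 = (81, 212, -99).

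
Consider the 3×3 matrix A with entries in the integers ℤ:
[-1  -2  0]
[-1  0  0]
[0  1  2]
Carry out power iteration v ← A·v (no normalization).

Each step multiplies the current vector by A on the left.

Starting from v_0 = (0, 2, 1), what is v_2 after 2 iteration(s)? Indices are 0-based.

v_0 = (0, 2, 1).
v_1 = A·v_0 = (-4, 0, 4).
v_2 = A·v_1 = (4, 4, 8).

v_2 = (4, 4, 8)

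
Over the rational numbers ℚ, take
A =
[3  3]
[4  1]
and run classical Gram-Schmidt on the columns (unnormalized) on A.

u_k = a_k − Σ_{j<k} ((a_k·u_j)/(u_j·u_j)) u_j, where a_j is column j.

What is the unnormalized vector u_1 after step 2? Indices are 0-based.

u_1 = (36/25, -27/25)

Step 1: u_0 = a_0 = (3, 4).
Step 2: u_1 = a_1 − (13/25)·u_0 = (36/25, -27/25).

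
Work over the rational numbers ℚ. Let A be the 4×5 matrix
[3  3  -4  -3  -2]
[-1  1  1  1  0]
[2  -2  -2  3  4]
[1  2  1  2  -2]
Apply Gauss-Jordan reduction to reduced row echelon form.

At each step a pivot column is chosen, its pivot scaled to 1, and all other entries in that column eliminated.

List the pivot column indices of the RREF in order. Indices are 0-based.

pivot(0,0)=3: scale R0 → (1, 1, -4/3, -1, -2/3)
  clear (1,0): R1 −= (-1)R0 → (0, 2, -1/3, 0, -2/3)
  clear (2,0): R2 −= (2)R0 → (0, -4, 2/3, 5, 16/3)
  clear (3,0): R3 −= (1)R0 → (0, 1, 7/3, 3, -4/3)
pivot(1,1)=2: scale R1 → (0, 1, -1/6, 0, -1/3)
  clear (0,1): R0 −= (1)R1 → (1, 0, -7/6, -1, -1/3)
  clear (2,1): R2 −= (-4)R1 → (0, 0, 0, 5, 4)
  clear (3,1): R3 −= (1)R1 → (0, 0, 5/2, 3, -1)
pivot(2,2): swap R2↔R3
pivot(2,2)=5/2: scale R2 → (0, 0, 1, 6/5, -2/5)
  clear (0,2): R0 −= (-7/6)R2 → (1, 0, 0, 2/5, -4/5)
  clear (1,2): R1 −= (-1/6)R2 → (0, 1, 0, 1/5, -2/5)
pivot(3,3)=5: scale R3 → (0, 0, 0, 1, 4/5)
  clear (0,3): R0 −= (2/5)R3 → (1, 0, 0, 0, -28/25)
  clear (1,3): R1 −= (1/5)R3 → (0, 1, 0, 0, -14/25)
  clear (2,3): R2 −= (6/5)R3 → (0, 0, 1, 0, -34/25)

pivot columns: 0, 1, 2, 3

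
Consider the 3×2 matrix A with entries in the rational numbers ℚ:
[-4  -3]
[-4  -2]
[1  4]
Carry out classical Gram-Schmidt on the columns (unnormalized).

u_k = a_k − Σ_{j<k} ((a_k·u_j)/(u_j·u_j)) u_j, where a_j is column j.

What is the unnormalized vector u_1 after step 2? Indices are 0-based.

u_1 = (-1/11, 10/11, 36/11)

Step 1: u_0 = a_0 = (-4, -4, 1).
Step 2: u_1 = a_1 − (8/11)·u_0 = (-1/11, 10/11, 36/11).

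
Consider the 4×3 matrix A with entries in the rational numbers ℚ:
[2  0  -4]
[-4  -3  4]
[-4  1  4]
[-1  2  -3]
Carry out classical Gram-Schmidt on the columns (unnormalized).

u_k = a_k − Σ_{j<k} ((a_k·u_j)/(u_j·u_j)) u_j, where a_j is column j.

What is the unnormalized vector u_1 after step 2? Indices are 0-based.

Step 1: u_0 = a_0 = (2, -4, -4, -1).
Step 2: u_1 = a_1 − (6/37)·u_0 = (-12/37, -87/37, 61/37, 80/37).

u_1 = (-12/37, -87/37, 61/37, 80/37)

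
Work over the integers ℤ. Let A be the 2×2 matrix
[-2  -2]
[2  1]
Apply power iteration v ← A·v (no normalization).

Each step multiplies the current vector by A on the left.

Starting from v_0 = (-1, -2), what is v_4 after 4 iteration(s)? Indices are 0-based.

v_4 = (16, -16)

v_0 = (-1, -2).
v_1 = A·v_0 = (6, -4).
v_2 = A·v_1 = (-4, 8).
v_3 = A·v_2 = (-8, 0).
v_4 = A·v_3 = (16, -16).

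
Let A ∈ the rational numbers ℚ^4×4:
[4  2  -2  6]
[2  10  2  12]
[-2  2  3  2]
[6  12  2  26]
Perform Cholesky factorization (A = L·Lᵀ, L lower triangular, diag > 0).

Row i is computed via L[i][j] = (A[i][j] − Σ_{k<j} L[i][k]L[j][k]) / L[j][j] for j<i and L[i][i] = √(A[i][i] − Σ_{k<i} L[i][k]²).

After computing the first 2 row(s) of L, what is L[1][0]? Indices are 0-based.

Step 1: L[0][0] = √(4) = 2.
  L[1][0] = (2) / L[0][0] = 1.
Step 2: L[1][1] = √(9) = 3.

L[1][0] = 1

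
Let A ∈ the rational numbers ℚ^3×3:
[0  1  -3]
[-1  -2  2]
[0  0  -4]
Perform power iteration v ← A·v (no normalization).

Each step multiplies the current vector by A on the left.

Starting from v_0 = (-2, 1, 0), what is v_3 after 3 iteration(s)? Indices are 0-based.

v_3 = (-1, 2, 0)

v_0 = (-2, 1, 0).
v_1 = A·v_0 = (1, 0, 0).
v_2 = A·v_1 = (0, -1, 0).
v_3 = A·v_2 = (-1, 2, 0).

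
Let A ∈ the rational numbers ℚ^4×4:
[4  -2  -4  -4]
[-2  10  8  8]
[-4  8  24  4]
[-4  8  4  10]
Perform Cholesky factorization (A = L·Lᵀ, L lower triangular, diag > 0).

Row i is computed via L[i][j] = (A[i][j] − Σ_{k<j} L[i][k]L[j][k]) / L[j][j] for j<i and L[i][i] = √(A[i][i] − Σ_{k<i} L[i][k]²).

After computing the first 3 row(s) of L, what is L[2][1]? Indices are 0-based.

Step 1: L[0][0] = √(4) = 2.
  L[1][0] = (-2) / L[0][0] = -1.
Step 2: L[1][1] = √(9) = 3.
  L[2][0] = (-4) / L[0][0] = -2.
  L[2][1] = (6) / L[1][1] = 2.
Step 3: L[2][2] = √(16) = 4.

L[2][1] = 2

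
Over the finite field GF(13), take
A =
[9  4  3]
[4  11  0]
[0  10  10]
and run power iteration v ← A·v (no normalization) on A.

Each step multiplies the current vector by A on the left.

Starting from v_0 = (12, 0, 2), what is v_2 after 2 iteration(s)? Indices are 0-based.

v_0 = (12, 0, 2).
v_1 = A·v_0 = (10, 9, 7).
v_2 = A·v_1 = (4, 9, 4).

v_2 = (4, 9, 4)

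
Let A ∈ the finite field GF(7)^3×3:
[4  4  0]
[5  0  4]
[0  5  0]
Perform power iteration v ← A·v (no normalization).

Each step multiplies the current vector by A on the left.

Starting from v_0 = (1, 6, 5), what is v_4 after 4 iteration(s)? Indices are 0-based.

v_0 = (1, 6, 5).
v_1 = A·v_0 = (0, 4, 2).
v_2 = A·v_1 = (2, 1, 6).
v_3 = A·v_2 = (5, 6, 5).
v_4 = A·v_3 = (2, 3, 2).

v_4 = (2, 3, 2)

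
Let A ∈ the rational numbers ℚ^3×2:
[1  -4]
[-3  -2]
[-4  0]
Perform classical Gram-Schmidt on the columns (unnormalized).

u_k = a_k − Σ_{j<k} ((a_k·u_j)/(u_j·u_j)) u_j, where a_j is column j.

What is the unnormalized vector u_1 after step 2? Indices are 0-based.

u_1 = (-53/13, -23/13, 4/13)

Step 1: u_0 = a_0 = (1, -3, -4).
Step 2: u_1 = a_1 − (1/13)·u_0 = (-53/13, -23/13, 4/13).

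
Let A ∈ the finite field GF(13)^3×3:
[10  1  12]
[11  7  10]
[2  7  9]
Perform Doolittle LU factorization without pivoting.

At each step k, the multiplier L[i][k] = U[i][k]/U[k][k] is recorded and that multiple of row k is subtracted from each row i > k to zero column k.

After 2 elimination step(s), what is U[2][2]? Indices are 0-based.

k=0: U[0][0]=10
  eliminate (1,0): mult=5, new row 1: (0, 2, 2); set L[1][0]=5
  eliminate (2,0): mult=8, new row 2: (0, 12, 4); set L[2][0]=8
k=1: U[1][1]=2
  eliminate (2,1): mult=6, new row 2: (0, 0, 5); set L[2][1]=6

U[2][2] = 5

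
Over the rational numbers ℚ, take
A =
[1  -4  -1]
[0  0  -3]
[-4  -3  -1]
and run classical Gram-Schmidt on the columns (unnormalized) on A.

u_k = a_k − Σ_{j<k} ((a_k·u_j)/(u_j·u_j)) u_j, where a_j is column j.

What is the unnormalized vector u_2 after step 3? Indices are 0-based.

Step 1: u_0 = a_0 = (1, 0, -4).
Step 2: u_1 = a_1 − (8/17)·u_0 = (-76/17, 0, -19/17).
Step 3: u_2 = a_2 − (3/17)·u_0 − (5/19)·u_1 = (0, -3, 0).

u_2 = (0, -3, 0)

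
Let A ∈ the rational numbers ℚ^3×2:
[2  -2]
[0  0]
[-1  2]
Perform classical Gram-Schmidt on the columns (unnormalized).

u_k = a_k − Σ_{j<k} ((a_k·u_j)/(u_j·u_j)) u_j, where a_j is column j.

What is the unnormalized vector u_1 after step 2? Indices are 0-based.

Step 1: u_0 = a_0 = (2, 0, -1).
Step 2: u_1 = a_1 − (-6/5)·u_0 = (2/5, 0, 4/5).

u_1 = (2/5, 0, 4/5)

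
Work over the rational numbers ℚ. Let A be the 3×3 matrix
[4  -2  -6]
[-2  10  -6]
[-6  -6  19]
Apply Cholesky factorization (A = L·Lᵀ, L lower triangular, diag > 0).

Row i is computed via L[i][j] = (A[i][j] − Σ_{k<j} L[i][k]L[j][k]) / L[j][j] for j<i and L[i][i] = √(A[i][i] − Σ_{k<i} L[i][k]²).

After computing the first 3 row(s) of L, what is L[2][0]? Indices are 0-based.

L[2][0] = -3

Step 1: L[0][0] = √(4) = 2.
  L[1][0] = (-2) / L[0][0] = -1.
Step 2: L[1][1] = √(9) = 3.
  L[2][0] = (-6) / L[0][0] = -3.
  L[2][1] = (-9) / L[1][1] = -3.
Step 3: L[2][2] = √(1) = 1.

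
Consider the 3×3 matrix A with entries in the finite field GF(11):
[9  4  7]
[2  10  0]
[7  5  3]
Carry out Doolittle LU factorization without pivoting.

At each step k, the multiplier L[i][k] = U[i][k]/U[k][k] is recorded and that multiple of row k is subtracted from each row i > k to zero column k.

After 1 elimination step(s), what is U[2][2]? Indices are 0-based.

k=0: U[0][0]=9
  eliminate (1,0): mult=10, new row 1: (0, 3, 7); set L[1][0]=10
  eliminate (2,0): mult=2, new row 2: (0, 8, 0); set L[2][0]=2

U[2][2] = 0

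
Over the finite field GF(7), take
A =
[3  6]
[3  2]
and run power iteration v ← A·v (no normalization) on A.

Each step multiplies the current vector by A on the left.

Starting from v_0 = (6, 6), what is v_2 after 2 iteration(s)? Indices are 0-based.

v_2 = (6, 5)

v_0 = (6, 6).
v_1 = A·v_0 = (5, 2).
v_2 = A·v_1 = (6, 5).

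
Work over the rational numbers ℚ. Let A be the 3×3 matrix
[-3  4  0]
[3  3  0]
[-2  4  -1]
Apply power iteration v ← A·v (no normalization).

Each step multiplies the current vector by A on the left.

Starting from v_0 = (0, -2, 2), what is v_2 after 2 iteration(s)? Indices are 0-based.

v_0 = (0, -2, 2).
v_1 = A·v_0 = (-8, -6, -10).
v_2 = A·v_1 = (0, -42, 2).

v_2 = (0, -42, 2)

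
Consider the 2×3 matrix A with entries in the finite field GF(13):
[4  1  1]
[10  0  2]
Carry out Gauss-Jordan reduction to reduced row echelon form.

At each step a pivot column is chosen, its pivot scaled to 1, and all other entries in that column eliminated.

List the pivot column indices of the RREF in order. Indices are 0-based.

[1] R0 /= 4  ⇒  (1, 10, 10)
     R1 -= 10·R0  ⇒  (0, 4, 6)
[2] R1 /= 4  ⇒  (0, 1, 8)
     R0 -= 10·R1  ⇒  (1, 0, 8)

pivot columns: 0, 1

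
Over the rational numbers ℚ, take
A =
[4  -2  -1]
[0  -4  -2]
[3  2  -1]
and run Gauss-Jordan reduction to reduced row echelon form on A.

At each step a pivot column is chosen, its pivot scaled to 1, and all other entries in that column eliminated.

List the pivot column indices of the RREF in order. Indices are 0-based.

step 1: normalize row 0 (÷4) = (1, -1/2, -1/4)
  row 2: subtract 3×row0 = (0, 7/2, -1/4)
step 2: normalize row 1 (÷-4) = (0, 1, 1/2)
  row 0: subtract -1/2×row1 = (1, 0, 0)
  row 2: subtract 7/2×row1 = (0, 0, -2)
step 3: normalize row 2 (÷-2) = (0, 0, 1)
  row 1: subtract 1/2×row2 = (0, 1, 0)

pivot columns: 0, 1, 2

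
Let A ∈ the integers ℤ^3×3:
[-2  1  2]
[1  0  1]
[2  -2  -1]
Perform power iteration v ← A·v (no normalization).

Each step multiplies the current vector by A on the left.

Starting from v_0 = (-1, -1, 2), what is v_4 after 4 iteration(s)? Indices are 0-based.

v_4 = (-185, 7, 146)

v_0 = (-1, -1, 2).
v_1 = A·v_0 = (5, 1, -2).
v_2 = A·v_1 = (-13, 3, 10).
v_3 = A·v_2 = (49, -3, -42).
v_4 = A·v_3 = (-185, 7, 146).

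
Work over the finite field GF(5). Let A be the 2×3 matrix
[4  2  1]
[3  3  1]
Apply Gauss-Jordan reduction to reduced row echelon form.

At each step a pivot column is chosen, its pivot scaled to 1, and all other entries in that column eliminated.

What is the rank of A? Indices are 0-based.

rank = 2

step 1: normalize row 0 (÷4) = (1, 3, 4)
  row 1: subtract 3×row0 = (0, 4, 4)
step 2: normalize row 1 (÷4) = (0, 1, 1)
  row 0: subtract 3×row1 = (1, 0, 1)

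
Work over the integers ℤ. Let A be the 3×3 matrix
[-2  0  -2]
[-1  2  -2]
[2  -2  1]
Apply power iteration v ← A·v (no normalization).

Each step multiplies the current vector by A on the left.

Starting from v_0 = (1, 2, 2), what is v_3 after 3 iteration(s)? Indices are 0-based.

v_0 = (1, 2, 2).
v_1 = A·v_0 = (-6, -1, 0).
v_2 = A·v_1 = (12, 4, -10).
v_3 = A·v_2 = (-4, 16, 6).

v_3 = (-4, 16, 6)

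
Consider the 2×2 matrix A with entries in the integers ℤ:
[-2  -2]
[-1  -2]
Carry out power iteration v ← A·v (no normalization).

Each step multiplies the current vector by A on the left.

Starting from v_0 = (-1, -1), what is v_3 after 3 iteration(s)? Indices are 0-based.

v_0 = (-1, -1).
v_1 = A·v_0 = (4, 3).
v_2 = A·v_1 = (-14, -10).
v_3 = A·v_2 = (48, 34).

v_3 = (48, 34)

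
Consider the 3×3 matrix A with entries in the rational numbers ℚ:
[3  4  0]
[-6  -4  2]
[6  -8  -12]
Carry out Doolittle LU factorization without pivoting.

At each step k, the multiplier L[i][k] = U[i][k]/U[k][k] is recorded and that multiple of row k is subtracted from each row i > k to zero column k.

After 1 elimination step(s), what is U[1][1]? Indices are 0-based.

Step 1: pivot at (0,0) is 3.
  row1 ← row1 − (-2)·row0  ⇒  L[1][0]=-2, U row1=(0, 4, 2)
  row2 ← row2 − (2)·row0  ⇒  L[2][0]=2, U row2=(0, -16, -12)

U[1][1] = 4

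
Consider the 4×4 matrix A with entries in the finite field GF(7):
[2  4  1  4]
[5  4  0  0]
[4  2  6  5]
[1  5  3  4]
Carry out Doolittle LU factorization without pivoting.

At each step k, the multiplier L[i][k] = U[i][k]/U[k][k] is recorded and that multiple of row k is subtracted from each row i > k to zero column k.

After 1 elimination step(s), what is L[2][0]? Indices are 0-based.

[col 0] pivot 2
  R1 -= 6*R0 → (0, 1, 1, 4)  (L[1][0] := 6)
  R2 -= 2*R0 → (0, 1, 4, 4)  (L[2][0] := 2)
  R3 -= 4*R0 → (0, 3, 6, 2)  (L[3][0] := 4)

L[2][0] = 2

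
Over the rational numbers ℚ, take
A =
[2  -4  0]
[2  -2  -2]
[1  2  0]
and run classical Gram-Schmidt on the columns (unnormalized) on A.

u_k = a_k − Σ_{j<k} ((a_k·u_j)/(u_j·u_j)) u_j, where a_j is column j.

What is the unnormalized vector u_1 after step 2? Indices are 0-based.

Step 1: u_0 = a_0 = (2, 2, 1).
Step 2: u_1 = a_1 − (-10/9)·u_0 = (-16/9, 2/9, 28/9).

u_1 = (-16/9, 2/9, 28/9)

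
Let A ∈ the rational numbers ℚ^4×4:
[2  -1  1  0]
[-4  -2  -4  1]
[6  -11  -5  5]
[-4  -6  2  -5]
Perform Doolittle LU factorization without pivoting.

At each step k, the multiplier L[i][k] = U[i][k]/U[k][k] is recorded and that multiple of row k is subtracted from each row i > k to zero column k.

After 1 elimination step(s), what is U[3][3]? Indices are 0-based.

k=0: U[0][0]=2
  eliminate (1,0): mult=-2, new row 1: (0, -4, -2, 1); set L[1][0]=-2
  eliminate (2,0): mult=3, new row 2: (0, -8, -8, 5); set L[2][0]=3
  eliminate (3,0): mult=-2, new row 3: (0, -8, 4, -5); set L[3][0]=-2

U[3][3] = -5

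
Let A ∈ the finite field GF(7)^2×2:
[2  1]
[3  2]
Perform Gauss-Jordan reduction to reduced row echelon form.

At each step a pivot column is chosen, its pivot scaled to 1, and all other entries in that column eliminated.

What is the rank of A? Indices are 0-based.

rank = 2

step 1: normalize row 0 (÷2) = (1, 4)
  row 1: subtract 3×row0 = (0, 4)
step 2: normalize row 1 (÷4) = (0, 1)
  row 0: subtract 4×row1 = (1, 0)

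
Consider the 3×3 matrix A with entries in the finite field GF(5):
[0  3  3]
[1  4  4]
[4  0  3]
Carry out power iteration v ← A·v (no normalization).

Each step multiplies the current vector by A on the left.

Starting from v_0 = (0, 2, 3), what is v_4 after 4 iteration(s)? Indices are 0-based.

v_4 = (4, 1, 3)

v_0 = (0, 2, 3).
v_1 = A·v_0 = (0, 0, 4).
v_2 = A·v_1 = (2, 1, 2).
v_3 = A·v_2 = (4, 4, 4).
v_4 = A·v_3 = (4, 1, 3).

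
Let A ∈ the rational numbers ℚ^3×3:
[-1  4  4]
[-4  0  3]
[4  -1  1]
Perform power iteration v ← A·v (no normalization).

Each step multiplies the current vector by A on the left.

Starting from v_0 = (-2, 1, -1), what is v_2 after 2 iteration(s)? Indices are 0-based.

v_0 = (-2, 1, -1).
v_1 = A·v_0 = (2, 5, -10).
v_2 = A·v_1 = (-22, -38, -7).

v_2 = (-22, -38, -7)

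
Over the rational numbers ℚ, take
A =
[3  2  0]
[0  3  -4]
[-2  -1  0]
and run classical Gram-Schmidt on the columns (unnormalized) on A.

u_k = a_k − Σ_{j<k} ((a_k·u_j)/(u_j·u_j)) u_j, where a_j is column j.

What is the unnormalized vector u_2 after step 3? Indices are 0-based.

Step 1: u_0 = a_0 = (3, 0, -2).
Step 2: u_1 = a_1 − (8/13)·u_0 = (2/13, 3, 3/13).
Step 3: u_2 = a_2 − (0)·u_0 − (-78/59)·u_1 = (12/59, -2/59, 18/59).

u_2 = (12/59, -2/59, 18/59)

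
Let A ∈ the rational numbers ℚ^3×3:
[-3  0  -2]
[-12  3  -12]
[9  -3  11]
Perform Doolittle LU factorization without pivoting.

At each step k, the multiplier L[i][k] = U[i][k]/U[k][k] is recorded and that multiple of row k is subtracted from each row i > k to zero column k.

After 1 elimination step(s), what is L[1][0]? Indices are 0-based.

[col 0] pivot -3
  R1 -= 4*R0 → (0, 3, -4)  (L[1][0] := 4)
  R2 -= -3*R0 → (0, -3, 5)  (L[2][0] := -3)

L[1][0] = 4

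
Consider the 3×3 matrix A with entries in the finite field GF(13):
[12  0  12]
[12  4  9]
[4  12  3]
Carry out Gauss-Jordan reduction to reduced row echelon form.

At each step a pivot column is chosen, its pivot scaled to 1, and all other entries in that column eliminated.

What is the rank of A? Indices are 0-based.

step 1: normalize row 0 (÷12) = (1, 0, 1)
  row 1: subtract 12×row0 = (0, 4, 10)
  row 2: subtract 4×row0 = (0, 12, 12)
step 2: normalize row 1 (÷4) = (0, 1, 9)
  row 2: subtract 12×row1 = (0, 0, 8)
step 3: normalize row 2 (÷8) = (0, 0, 1)
  row 0: subtract 1×row2 = (1, 0, 0)
  row 1: subtract 9×row2 = (0, 1, 0)

rank = 3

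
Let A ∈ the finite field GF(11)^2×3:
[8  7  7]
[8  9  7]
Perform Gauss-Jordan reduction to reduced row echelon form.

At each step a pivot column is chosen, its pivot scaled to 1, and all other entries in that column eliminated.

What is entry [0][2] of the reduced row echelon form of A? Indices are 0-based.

[1] R0 /= 8  ⇒  (1, 5, 5)
     R1 -= 8·R0  ⇒  (0, 2, 0)
[2] R1 /= 2  ⇒  (0, 1, 0)
     R0 -= 5·R1  ⇒  (1, 0, 5)

M[0][2] = 5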